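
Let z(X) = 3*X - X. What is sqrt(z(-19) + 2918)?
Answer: 24*sqrt(5) ≈ 53.666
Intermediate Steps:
z(X) = 2*X
sqrt(z(-19) + 2918) = sqrt(2*(-19) + 2918) = sqrt(-38 + 2918) = sqrt(2880) = 24*sqrt(5)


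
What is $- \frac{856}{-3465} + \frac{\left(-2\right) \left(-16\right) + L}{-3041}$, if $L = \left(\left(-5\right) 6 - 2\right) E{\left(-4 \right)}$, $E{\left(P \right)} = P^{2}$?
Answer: $\frac{4266296}{10537065} \approx 0.40488$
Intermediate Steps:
$L = -512$ ($L = \left(\left(-5\right) 6 - 2\right) \left(-4\right)^{2} = \left(-30 - 2\right) 16 = \left(-32\right) 16 = -512$)
$- \frac{856}{-3465} + \frac{\left(-2\right) \left(-16\right) + L}{-3041} = - \frac{856}{-3465} + \frac{\left(-2\right) \left(-16\right) - 512}{-3041} = \left(-856\right) \left(- \frac{1}{3465}\right) + \left(32 - 512\right) \left(- \frac{1}{3041}\right) = \frac{856}{3465} - - \frac{480}{3041} = \frac{856}{3465} + \frac{480}{3041} = \frac{4266296}{10537065}$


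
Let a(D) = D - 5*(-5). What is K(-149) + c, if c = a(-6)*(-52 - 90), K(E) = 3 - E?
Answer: -2546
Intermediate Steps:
a(D) = 25 + D (a(D) = D + 25 = 25 + D)
c = -2698 (c = (25 - 6)*(-52 - 90) = 19*(-142) = -2698)
K(-149) + c = (3 - 1*(-149)) - 2698 = (3 + 149) - 2698 = 152 - 2698 = -2546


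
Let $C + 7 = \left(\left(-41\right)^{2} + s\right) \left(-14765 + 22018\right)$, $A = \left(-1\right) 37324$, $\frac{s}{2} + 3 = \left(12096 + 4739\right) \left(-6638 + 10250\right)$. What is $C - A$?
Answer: $882093324212$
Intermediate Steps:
$s = 121616034$ ($s = -6 + 2 \left(12096 + 4739\right) \left(-6638 + 10250\right) = -6 + 2 \cdot 16835 \cdot 3612 = -6 + 2 \cdot 60808020 = -6 + 121616040 = 121616034$)
$A = -37324$
$C = 882093286888$ ($C = -7 + \left(\left(-41\right)^{2} + 121616034\right) \left(-14765 + 22018\right) = -7 + \left(1681 + 121616034\right) 7253 = -7 + 121617715 \cdot 7253 = -7 + 882093286895 = 882093286888$)
$C - A = 882093286888 - -37324 = 882093286888 + 37324 = 882093324212$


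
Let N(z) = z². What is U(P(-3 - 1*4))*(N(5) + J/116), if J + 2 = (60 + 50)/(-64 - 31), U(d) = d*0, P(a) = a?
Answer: 0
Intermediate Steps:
U(d) = 0
J = -60/19 (J = -2 + (60 + 50)/(-64 - 31) = -2 + 110/(-95) = -2 + 110*(-1/95) = -2 - 22/19 = -60/19 ≈ -3.1579)
U(P(-3 - 1*4))*(N(5) + J/116) = 0*(5² - 60/19/116) = 0*(25 - 60/19*1/116) = 0*(25 - 15/551) = 0*(13760/551) = 0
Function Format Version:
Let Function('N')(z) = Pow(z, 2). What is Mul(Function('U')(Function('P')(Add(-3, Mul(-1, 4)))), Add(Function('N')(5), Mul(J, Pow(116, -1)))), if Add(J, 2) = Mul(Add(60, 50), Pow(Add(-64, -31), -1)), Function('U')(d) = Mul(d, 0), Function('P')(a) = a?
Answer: 0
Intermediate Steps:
Function('U')(d) = 0
J = Rational(-60, 19) (J = Add(-2, Mul(Add(60, 50), Pow(Add(-64, -31), -1))) = Add(-2, Mul(110, Pow(-95, -1))) = Add(-2, Mul(110, Rational(-1, 95))) = Add(-2, Rational(-22, 19)) = Rational(-60, 19) ≈ -3.1579)
Mul(Function('U')(Function('P')(Add(-3, Mul(-1, 4)))), Add(Function('N')(5), Mul(J, Pow(116, -1)))) = Mul(0, Add(Pow(5, 2), Mul(Rational(-60, 19), Pow(116, -1)))) = Mul(0, Add(25, Mul(Rational(-60, 19), Rational(1, 116)))) = Mul(0, Add(25, Rational(-15, 551))) = Mul(0, Rational(13760, 551)) = 0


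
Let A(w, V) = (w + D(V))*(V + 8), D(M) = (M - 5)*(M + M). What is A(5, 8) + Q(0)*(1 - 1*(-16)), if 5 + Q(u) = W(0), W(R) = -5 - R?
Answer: 678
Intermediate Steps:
D(M) = 2*M*(-5 + M) (D(M) = (-5 + M)*(2*M) = 2*M*(-5 + M))
A(w, V) = (8 + V)*(w + 2*V*(-5 + V)) (A(w, V) = (w + 2*V*(-5 + V))*(V + 8) = (w + 2*V*(-5 + V))*(8 + V) = (8 + V)*(w + 2*V*(-5 + V)))
Q(u) = -10 (Q(u) = -5 + (-5 - 1*0) = -5 + (-5 + 0) = -5 - 5 = -10)
A(5, 8) + Q(0)*(1 - 1*(-16)) = (-80*8 + 2*8³ + 6*8² + 8*5 + 8*5) - 10*(1 - 1*(-16)) = (-640 + 2*512 + 6*64 + 40 + 40) - 10*(1 + 16) = (-640 + 1024 + 384 + 40 + 40) - 10*17 = 848 - 170 = 678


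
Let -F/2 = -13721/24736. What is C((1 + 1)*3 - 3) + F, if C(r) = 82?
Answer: 1027897/12368 ≈ 83.109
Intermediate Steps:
F = 13721/12368 (F = -(-27442)/24736 = -2*(-13721/24736) = 13721/12368 ≈ 1.1094)
C((1 + 1)*3 - 3) + F = 82 + 13721/12368 = 1027897/12368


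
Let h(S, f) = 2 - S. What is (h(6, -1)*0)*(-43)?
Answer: 0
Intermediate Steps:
(h(6, -1)*0)*(-43) = ((2 - 1*6)*0)*(-43) = ((2 - 6)*0)*(-43) = -4*0*(-43) = 0*(-43) = 0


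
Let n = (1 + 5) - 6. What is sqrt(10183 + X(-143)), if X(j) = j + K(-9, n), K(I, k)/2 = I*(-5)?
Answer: sqrt(10130) ≈ 100.65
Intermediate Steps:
n = 0 (n = 6 - 6 = 0)
K(I, k) = -10*I (K(I, k) = 2*(I*(-5)) = 2*(-5*I) = -10*I)
X(j) = 90 + j (X(j) = j - 10*(-9) = j + 90 = 90 + j)
sqrt(10183 + X(-143)) = sqrt(10183 + (90 - 143)) = sqrt(10183 - 53) = sqrt(10130)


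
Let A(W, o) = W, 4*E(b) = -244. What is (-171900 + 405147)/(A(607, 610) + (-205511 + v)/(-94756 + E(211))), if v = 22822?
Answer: 7371926933/19245536 ≈ 383.05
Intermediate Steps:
E(b) = -61 (E(b) = (1/4)*(-244) = -61)
(-171900 + 405147)/(A(607, 610) + (-205511 + v)/(-94756 + E(211))) = (-171900 + 405147)/(607 + (-205511 + 22822)/(-94756 - 61)) = 233247/(607 - 182689/(-94817)) = 233247/(607 - 182689*(-1/94817)) = 233247/(607 + 182689/94817) = 233247/(57736608/94817) = 233247*(94817/57736608) = 7371926933/19245536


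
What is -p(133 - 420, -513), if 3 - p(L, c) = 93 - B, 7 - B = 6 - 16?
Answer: 73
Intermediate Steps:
B = 17 (B = 7 - (6 - 16) = 7 - 1*(-10) = 7 + 10 = 17)
p(L, c) = -73 (p(L, c) = 3 - (93 - 1*17) = 3 - (93 - 17) = 3 - 1*76 = 3 - 76 = -73)
-p(133 - 420, -513) = -1*(-73) = 73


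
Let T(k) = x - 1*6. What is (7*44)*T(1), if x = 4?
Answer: -616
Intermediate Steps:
T(k) = -2 (T(k) = 4 - 1*6 = 4 - 6 = -2)
(7*44)*T(1) = (7*44)*(-2) = 308*(-2) = -616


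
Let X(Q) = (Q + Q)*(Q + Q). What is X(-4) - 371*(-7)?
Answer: 2661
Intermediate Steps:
X(Q) = 4*Q² (X(Q) = (2*Q)*(2*Q) = 4*Q²)
X(-4) - 371*(-7) = 4*(-4)² - 371*(-7) = 4*16 + 2597 = 64 + 2597 = 2661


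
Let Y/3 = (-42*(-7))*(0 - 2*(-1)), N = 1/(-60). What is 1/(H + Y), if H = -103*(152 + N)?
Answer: -60/833417 ≈ -7.1993e-5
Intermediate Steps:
N = -1/60 ≈ -0.016667
Y = 1764 (Y = 3*((-42*(-7))*(0 - 2*(-1))) = 3*(294*(0 + 2)) = 3*(294*2) = 3*588 = 1764)
H = -939257/60 (H = -103*(152 - 1/60) = -103*9119/60 = -939257/60 ≈ -15654.)
1/(H + Y) = 1/(-939257/60 + 1764) = 1/(-833417/60) = -60/833417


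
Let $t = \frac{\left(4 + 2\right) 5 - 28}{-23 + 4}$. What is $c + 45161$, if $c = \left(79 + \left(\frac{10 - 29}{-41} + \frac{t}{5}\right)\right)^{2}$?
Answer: $\frac{780884347209}{15171025} \approx 51472.0$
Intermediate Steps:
$t = - \frac{2}{19}$ ($t = \frac{6 \cdot 5 - 28}{-19} = \left(30 - 28\right) \left(- \frac{1}{19}\right) = 2 \left(- \frac{1}{19}\right) = - \frac{2}{19} \approx -0.10526$)
$c = \frac{95745687184}{15171025}$ ($c = \left(79 - \left(\frac{2}{95} - \frac{10 - 29}{-41}\right)\right)^{2} = \left(79 - \left(\frac{2}{95} - \left(10 - 29\right) \left(- \frac{1}{41}\right)\right)\right)^{2} = \left(79 - - \frac{1723}{3895}\right)^{2} = \left(79 + \left(\frac{19}{41} - \frac{2}{95}\right)\right)^{2} = \left(79 + \frac{1723}{3895}\right)^{2} = \left(\frac{309428}{3895}\right)^{2} = \frac{95745687184}{15171025} \approx 6311.1$)
$c + 45161 = \frac{95745687184}{15171025} + 45161 = \frac{780884347209}{15171025}$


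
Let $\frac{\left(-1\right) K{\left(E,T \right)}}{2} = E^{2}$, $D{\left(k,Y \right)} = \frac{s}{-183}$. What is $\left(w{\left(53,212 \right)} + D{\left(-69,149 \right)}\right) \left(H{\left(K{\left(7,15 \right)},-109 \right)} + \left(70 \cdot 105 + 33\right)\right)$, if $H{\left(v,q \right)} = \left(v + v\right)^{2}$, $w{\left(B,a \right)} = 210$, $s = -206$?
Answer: $\frac{1769490164}{183} \approx 9.6693 \cdot 10^{6}$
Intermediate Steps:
$D{\left(k,Y \right)} = \frac{206}{183}$ ($D{\left(k,Y \right)} = - \frac{206}{-183} = \left(-206\right) \left(- \frac{1}{183}\right) = \frac{206}{183}$)
$K{\left(E,T \right)} = - 2 E^{2}$
$H{\left(v,q \right)} = 4 v^{2}$ ($H{\left(v,q \right)} = \left(2 v\right)^{2} = 4 v^{2}$)
$\left(w{\left(53,212 \right)} + D{\left(-69,149 \right)}\right) \left(H{\left(K{\left(7,15 \right)},-109 \right)} + \left(70 \cdot 105 + 33\right)\right) = \left(210 + \frac{206}{183}\right) \left(4 \left(- 2 \cdot 7^{2}\right)^{2} + \left(70 \cdot 105 + 33\right)\right) = \frac{38636 \left(4 \left(\left(-2\right) 49\right)^{2} + \left(7350 + 33\right)\right)}{183} = \frac{38636 \left(4 \left(-98\right)^{2} + 7383\right)}{183} = \frac{38636 \left(4 \cdot 9604 + 7383\right)}{183} = \frac{38636 \left(38416 + 7383\right)}{183} = \frac{38636}{183} \cdot 45799 = \frac{1769490164}{183}$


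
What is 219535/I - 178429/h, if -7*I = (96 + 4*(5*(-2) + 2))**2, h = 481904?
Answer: -46330900479/123367424 ≈ -375.55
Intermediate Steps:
I = -4096/7 (I = -(96 + 4*(5*(-2) + 2))**2/7 = -(96 + 4*(-10 + 2))**2/7 = -(96 + 4*(-8))**2/7 = -(96 - 32)**2/7 = -1/7*64**2 = -1/7*4096 = -4096/7 ≈ -585.14)
219535/I - 178429/h = 219535/(-4096/7) - 178429/481904 = 219535*(-7/4096) - 178429*1/481904 = -1536745/4096 - 178429/481904 = -46330900479/123367424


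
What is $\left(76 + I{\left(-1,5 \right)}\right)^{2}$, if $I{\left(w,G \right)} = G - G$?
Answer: $5776$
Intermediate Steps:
$I{\left(w,G \right)} = 0$
$\left(76 + I{\left(-1,5 \right)}\right)^{2} = \left(76 + 0\right)^{2} = 76^{2} = 5776$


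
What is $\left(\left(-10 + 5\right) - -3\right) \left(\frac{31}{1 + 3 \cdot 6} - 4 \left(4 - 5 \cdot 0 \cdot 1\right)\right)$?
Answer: $\frac{546}{19} \approx 28.737$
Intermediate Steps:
$\left(\left(-10 + 5\right) - -3\right) \left(\frac{31}{1 + 3 \cdot 6} - 4 \left(4 - 5 \cdot 0 \cdot 1\right)\right) = \left(-5 + 3\right) \left(\frac{31}{1 + 18} - 4 \left(4 - 0\right)\right) = - 2 \left(\frac{31}{19} - 4 \left(4 + 0\right)\right) = - 2 \left(31 \cdot \frac{1}{19} - 16\right) = - 2 \left(\frac{31}{19} - 16\right) = \left(-2\right) \left(- \frac{273}{19}\right) = \frac{546}{19}$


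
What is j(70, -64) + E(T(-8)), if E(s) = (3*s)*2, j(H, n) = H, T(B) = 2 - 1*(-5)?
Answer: 112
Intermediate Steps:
T(B) = 7 (T(B) = 2 + 5 = 7)
E(s) = 6*s
j(70, -64) + E(T(-8)) = 70 + 6*7 = 70 + 42 = 112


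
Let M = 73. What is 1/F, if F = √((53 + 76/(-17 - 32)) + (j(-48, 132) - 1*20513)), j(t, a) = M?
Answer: -7*I*√999039/999039 ≈ -0.0070034*I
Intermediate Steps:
j(t, a) = 73
F = I*√999039/7 (F = √((53 + 76/(-17 - 32)) + (73 - 1*20513)) = √((53 + 76/(-49)) + (73 - 20513)) = √((53 + 76*(-1/49)) - 20440) = √((53 - 76/49) - 20440) = √(2521/49 - 20440) = √(-999039/49) = I*√999039/7 ≈ 142.79*I)
1/F = 1/(I*√999039/7) = -7*I*√999039/999039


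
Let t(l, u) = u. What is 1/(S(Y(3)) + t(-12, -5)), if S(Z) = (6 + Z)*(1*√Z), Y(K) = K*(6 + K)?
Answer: 5/29378 + 99*√3/29378 ≈ 0.0060070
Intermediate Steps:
S(Z) = √Z*(6 + Z) (S(Z) = (6 + Z)*√Z = √Z*(6 + Z))
1/(S(Y(3)) + t(-12, -5)) = 1/(√(3*(6 + 3))*(6 + 3*(6 + 3)) - 5) = 1/(√(3*9)*(6 + 3*9) - 5) = 1/(√27*(6 + 27) - 5) = 1/((3*√3)*33 - 5) = 1/(99*√3 - 5) = 1/(-5 + 99*√3)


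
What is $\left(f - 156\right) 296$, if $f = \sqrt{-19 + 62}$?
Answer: $-46176 + 296 \sqrt{43} \approx -44235.0$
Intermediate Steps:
$f = \sqrt{43} \approx 6.5574$
$\left(f - 156\right) 296 = \left(\sqrt{43} - 156\right) 296 = \left(-156 + \sqrt{43}\right) 296 = -46176 + 296 \sqrt{43}$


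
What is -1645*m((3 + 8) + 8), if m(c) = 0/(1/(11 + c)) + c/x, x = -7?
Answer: 4465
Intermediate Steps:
m(c) = -c/7 (m(c) = 0/(1/(11 + c)) + c/(-7) = 0*(11 + c) + c*(-⅐) = 0 - c/7 = -c/7)
-1645*m((3 + 8) + 8) = -(-235)*((3 + 8) + 8) = -(-235)*(11 + 8) = -(-235)*19 = -1645*(-19/7) = 4465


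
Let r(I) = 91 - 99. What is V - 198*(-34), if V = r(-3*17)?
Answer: 6724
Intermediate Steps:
r(I) = -8
V = -8
V - 198*(-34) = -8 - 198*(-34) = -8 - 1*(-6732) = -8 + 6732 = 6724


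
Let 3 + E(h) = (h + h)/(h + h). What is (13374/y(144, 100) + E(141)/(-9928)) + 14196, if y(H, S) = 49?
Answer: 3519366841/243236 ≈ 14469.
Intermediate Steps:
E(h) = -2 (E(h) = -3 + (h + h)/(h + h) = -3 + (2*h)/((2*h)) = -3 + (2*h)*(1/(2*h)) = -3 + 1 = -2)
(13374/y(144, 100) + E(141)/(-9928)) + 14196 = (13374/49 - 2/(-9928)) + 14196 = (13374*(1/49) - 2*(-1/9928)) + 14196 = (13374/49 + 1/4964) + 14196 = 66388585/243236 + 14196 = 3519366841/243236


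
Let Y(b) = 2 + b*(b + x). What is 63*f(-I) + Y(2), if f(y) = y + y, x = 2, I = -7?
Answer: 892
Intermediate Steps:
f(y) = 2*y
Y(b) = 2 + b*(2 + b) (Y(b) = 2 + b*(b + 2) = 2 + b*(2 + b))
63*f(-I) + Y(2) = 63*(2*(-1*(-7))) + (2 + 2² + 2*2) = 63*(2*7) + (2 + 4 + 4) = 63*14 + 10 = 882 + 10 = 892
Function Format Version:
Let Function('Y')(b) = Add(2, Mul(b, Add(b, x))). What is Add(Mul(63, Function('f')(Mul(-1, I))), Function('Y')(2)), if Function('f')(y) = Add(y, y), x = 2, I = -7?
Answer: 892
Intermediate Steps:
Function('f')(y) = Mul(2, y)
Function('Y')(b) = Add(2, Mul(b, Add(2, b))) (Function('Y')(b) = Add(2, Mul(b, Add(b, 2))) = Add(2, Mul(b, Add(2, b))))
Add(Mul(63, Function('f')(Mul(-1, I))), Function('Y')(2)) = Add(Mul(63, Mul(2, Mul(-1, -7))), Add(2, Pow(2, 2), Mul(2, 2))) = Add(Mul(63, Mul(2, 7)), Add(2, 4, 4)) = Add(Mul(63, 14), 10) = Add(882, 10) = 892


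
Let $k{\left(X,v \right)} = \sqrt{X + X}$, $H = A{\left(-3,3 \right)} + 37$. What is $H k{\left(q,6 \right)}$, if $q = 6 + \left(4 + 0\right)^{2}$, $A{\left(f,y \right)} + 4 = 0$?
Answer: $66 \sqrt{11} \approx 218.9$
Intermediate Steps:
$A{\left(f,y \right)} = -4$ ($A{\left(f,y \right)} = -4 + 0 = -4$)
$H = 33$ ($H = -4 + 37 = 33$)
$q = 22$ ($q = 6 + 4^{2} = 6 + 16 = 22$)
$k{\left(X,v \right)} = \sqrt{2} \sqrt{X}$ ($k{\left(X,v \right)} = \sqrt{2 X} = \sqrt{2} \sqrt{X}$)
$H k{\left(q,6 \right)} = 33 \sqrt{2} \sqrt{22} = 33 \cdot 2 \sqrt{11} = 66 \sqrt{11}$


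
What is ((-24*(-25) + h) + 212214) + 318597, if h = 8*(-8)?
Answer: 531347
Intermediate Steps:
h = -64
((-24*(-25) + h) + 212214) + 318597 = ((-24*(-25) - 64) + 212214) + 318597 = ((600 - 64) + 212214) + 318597 = (536 + 212214) + 318597 = 212750 + 318597 = 531347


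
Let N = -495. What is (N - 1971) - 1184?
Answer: -3650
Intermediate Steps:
(N - 1971) - 1184 = (-495 - 1971) - 1184 = -2466 - 1184 = -3650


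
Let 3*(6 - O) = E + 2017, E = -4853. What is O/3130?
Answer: 1427/4695 ≈ 0.30394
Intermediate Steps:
O = 2854/3 (O = 6 - (-4853 + 2017)/3 = 6 - ⅓*(-2836) = 6 + 2836/3 = 2854/3 ≈ 951.33)
O/3130 = (2854/3)/3130 = (2854/3)*(1/3130) = 1427/4695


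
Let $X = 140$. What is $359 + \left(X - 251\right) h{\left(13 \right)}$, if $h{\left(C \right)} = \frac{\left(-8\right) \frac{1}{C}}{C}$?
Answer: $\frac{61559}{169} \approx 364.25$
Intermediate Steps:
$h{\left(C \right)} = - \frac{8}{C^{2}}$
$359 + \left(X - 251\right) h{\left(13 \right)} = 359 + \left(140 - 251\right) \left(- \frac{8}{169}\right) = 359 + \left(140 - 251\right) \left(\left(-8\right) \frac{1}{169}\right) = 359 - - \frac{888}{169} = 359 + \frac{888}{169} = \frac{61559}{169}$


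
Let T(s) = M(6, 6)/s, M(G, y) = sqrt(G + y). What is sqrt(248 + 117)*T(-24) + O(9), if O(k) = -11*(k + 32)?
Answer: -451 - sqrt(1095)/12 ≈ -453.76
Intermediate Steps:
O(k) = -352 - 11*k (O(k) = -11*(32 + k) = -352 - 11*k)
T(s) = 2*sqrt(3)/s (T(s) = sqrt(6 + 6)/s = sqrt(12)/s = (2*sqrt(3))/s = 2*sqrt(3)/s)
sqrt(248 + 117)*T(-24) + O(9) = sqrt(248 + 117)*(2*sqrt(3)/(-24)) + (-352 - 11*9) = sqrt(365)*(2*sqrt(3)*(-1/24)) + (-352 - 99) = sqrt(365)*(-sqrt(3)/12) - 451 = -sqrt(1095)/12 - 451 = -451 - sqrt(1095)/12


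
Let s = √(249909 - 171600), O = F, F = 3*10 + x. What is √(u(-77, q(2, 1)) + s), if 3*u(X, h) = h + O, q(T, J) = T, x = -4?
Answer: √(84 + 27*√8701)/3 ≈ 17.005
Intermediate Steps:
F = 26 (F = 3*10 - 4 = 30 - 4 = 26)
O = 26
s = 3*√8701 (s = √78309 = 3*√8701 ≈ 279.84)
u(X, h) = 26/3 + h/3 (u(X, h) = (h + 26)/3 = (26 + h)/3 = 26/3 + h/3)
√(u(-77, q(2, 1)) + s) = √((26/3 + (⅓)*2) + 3*√8701) = √((26/3 + ⅔) + 3*√8701) = √(28/3 + 3*√8701)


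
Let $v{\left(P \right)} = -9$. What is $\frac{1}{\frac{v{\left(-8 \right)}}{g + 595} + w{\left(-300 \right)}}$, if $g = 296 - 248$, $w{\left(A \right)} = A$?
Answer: $- \frac{643}{192909} \approx -0.0033332$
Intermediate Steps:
$g = 48$ ($g = 296 - 248 = 48$)
$\frac{1}{\frac{v{\left(-8 \right)}}{g + 595} + w{\left(-300 \right)}} = \frac{1}{- \frac{9}{48 + 595} - 300} = \frac{1}{- \frac{9}{643} - 300} = \frac{1}{- \frac{192909}{643}} = - \frac{643}{192909}$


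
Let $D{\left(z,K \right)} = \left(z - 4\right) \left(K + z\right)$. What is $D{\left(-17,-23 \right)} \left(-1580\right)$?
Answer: $-1327200$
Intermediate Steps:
$D{\left(z,K \right)} = \left(-4 + z\right) \left(K + z\right)$
$D{\left(-17,-23 \right)} \left(-1580\right) = \left(\left(-17\right)^{2} - -92 - -68 - -391\right) \left(-1580\right) = \left(289 + 92 + 68 + 391\right) \left(-1580\right) = 840 \left(-1580\right) = -1327200$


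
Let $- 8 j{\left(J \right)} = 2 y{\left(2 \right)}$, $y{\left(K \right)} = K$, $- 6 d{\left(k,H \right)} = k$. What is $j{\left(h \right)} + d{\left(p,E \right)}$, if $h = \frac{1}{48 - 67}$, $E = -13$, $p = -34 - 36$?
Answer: $\frac{67}{6} \approx 11.167$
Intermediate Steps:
$p = -70$ ($p = -34 - 36 = -70$)
$d{\left(k,H \right)} = - \frac{k}{6}$
$h = - \frac{1}{19}$ ($h = \frac{1}{-19} = - \frac{1}{19} \approx -0.052632$)
$j{\left(J \right)} = - \frac{1}{2}$ ($j{\left(J \right)} = - \frac{2 \cdot 2}{8} = \left(- \frac{1}{8}\right) 4 = - \frac{1}{2}$)
$j{\left(h \right)} + d{\left(p,E \right)} = - \frac{1}{2} - - \frac{35}{3} = - \frac{1}{2} + \frac{35}{3} = \frac{67}{6}$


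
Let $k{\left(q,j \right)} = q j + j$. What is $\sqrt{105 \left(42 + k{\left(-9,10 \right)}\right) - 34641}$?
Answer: $i \sqrt{38631} \approx 196.55 i$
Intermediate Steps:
$k{\left(q,j \right)} = j + j q$ ($k{\left(q,j \right)} = j q + j = j + j q$)
$\sqrt{105 \left(42 + k{\left(-9,10 \right)}\right) - 34641} = \sqrt{105 \left(42 + 10 \left(1 - 9\right)\right) - 34641} = \sqrt{105 \left(42 + 10 \left(-8\right)\right) - 34641} = \sqrt{105 \left(42 - 80\right) - 34641} = \sqrt{105 \left(-38\right) - 34641} = \sqrt{-3990 - 34641} = \sqrt{-38631} = i \sqrt{38631}$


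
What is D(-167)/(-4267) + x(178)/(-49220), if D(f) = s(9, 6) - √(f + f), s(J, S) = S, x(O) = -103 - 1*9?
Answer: 45646/52505435 + I*√334/4267 ≈ 0.00086936 + 0.004283*I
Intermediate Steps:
x(O) = -112 (x(O) = -103 - 9 = -112)
D(f) = 6 - √2*√f (D(f) = 6 - √(f + f) = 6 - √(2*f) = 6 - √2*√f)
D(-167)/(-4267) + x(178)/(-49220) = (6 - √2*√(-167))/(-4267) - 112/(-49220) = (6 - √2*I*√167)*(-1/4267) - 112*(-1/49220) = (6 - I*√334)*(-1/4267) + 28/12305 = (-6/4267 + I*√334/4267) + 28/12305 = 45646/52505435 + I*√334/4267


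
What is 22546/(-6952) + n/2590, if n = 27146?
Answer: 4654459/643060 ≈ 7.2380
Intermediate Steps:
22546/(-6952) + n/2590 = 22546/(-6952) + 27146/2590 = 22546*(-1/6952) + 27146*(1/2590) = -11273/3476 + 1939/185 = 4654459/643060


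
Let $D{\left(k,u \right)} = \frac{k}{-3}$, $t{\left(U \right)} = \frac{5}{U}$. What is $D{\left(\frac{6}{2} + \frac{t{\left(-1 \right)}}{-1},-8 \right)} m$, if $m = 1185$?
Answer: $-3160$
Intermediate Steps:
$D{\left(k,u \right)} = - \frac{k}{3}$ ($D{\left(k,u \right)} = k \left(- \frac{1}{3}\right) = - \frac{k}{3}$)
$D{\left(\frac{6}{2} + \frac{t{\left(-1 \right)}}{-1},-8 \right)} m = - \frac{\frac{6}{2} + \frac{5 \frac{1}{-1}}{-1}}{3} \cdot 1185 = - \frac{6 \cdot \frac{1}{2} + 5 \left(-1\right) \left(-1\right)}{3} \cdot 1185 = - \frac{3 - -5}{3} \cdot 1185 = - \frac{3 + 5}{3} \cdot 1185 = \left(- \frac{1}{3}\right) 8 \cdot 1185 = \left(- \frac{8}{3}\right) 1185 = -3160$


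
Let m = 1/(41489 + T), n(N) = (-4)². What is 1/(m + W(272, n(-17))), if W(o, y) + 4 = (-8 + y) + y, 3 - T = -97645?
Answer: 139137/2782741 ≈ 0.050000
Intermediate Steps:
T = 97648 (T = 3 - 1*(-97645) = 3 + 97645 = 97648)
n(N) = 16
W(o, y) = -12 + 2*y (W(o, y) = -4 + ((-8 + y) + y) = -4 + (-8 + 2*y) = -12 + 2*y)
m = 1/139137 (m = 1/(41489 + 97648) = 1/139137 ≈ 7.1872e-6)
1/(m + W(272, n(-17))) = 1/(1/139137 + (-12 + 2*16)) = 1/(1/139137 + (-12 + 32)) = 1/(1/139137 + 20) = 1/(2782741/139137) = 139137/2782741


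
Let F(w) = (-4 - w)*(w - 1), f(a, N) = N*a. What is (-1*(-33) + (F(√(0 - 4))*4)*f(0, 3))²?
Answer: 1089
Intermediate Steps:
F(w) = (-1 + w)*(-4 - w) (F(w) = (-4 - w)*(-1 + w) = (-1 + w)*(-4 - w))
(-1*(-33) + (F(√(0 - 4))*4)*f(0, 3))² = (-1*(-33) + ((4 - (√(0 - 4))² - 3*√(0 - 4))*4)*(3*0))² = (33 + ((4 - (√(-4))² - 6*I)*4)*0)² = (33 + ((4 - (2*I)² - 6*I)*4)*0)² = (33 + ((4 - 1*(-4) - 6*I)*4)*0)² = (33 + ((4 + 4 - 6*I)*4)*0)² = (33 + ((8 - 6*I)*4)*0)² = (33 + (32 - 24*I)*0)² = (33 + 0)² = 33² = 1089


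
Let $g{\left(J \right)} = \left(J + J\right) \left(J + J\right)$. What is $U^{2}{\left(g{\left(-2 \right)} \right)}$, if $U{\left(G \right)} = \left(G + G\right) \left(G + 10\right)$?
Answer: $692224$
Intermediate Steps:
$g{\left(J \right)} = 4 J^{2}$ ($g{\left(J \right)} = 2 J 2 J = 4 J^{2}$)
$U{\left(G \right)} = 2 G \left(10 + G\right)$
$U^{2}{\left(g{\left(-2 \right)} \right)} = \left(2 \cdot 4 \left(-2\right)^{2} \left(10 + 4 \left(-2\right)^{2}\right)\right)^{2} = \left(2 \cdot 4 \cdot 4 \left(10 + 4 \cdot 4\right)\right)^{2} = \left(2 \cdot 16 \left(10 + 16\right)\right)^{2} = \left(2 \cdot 16 \cdot 26\right)^{2} = 832^{2} = 692224$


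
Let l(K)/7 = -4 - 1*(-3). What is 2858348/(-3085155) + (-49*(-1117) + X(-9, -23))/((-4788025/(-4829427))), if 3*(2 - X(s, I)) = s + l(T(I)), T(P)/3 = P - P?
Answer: 163118319947233919/2954359853775 ≈ 55213.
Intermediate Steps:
T(P) = 0 (T(P) = 3*(P - P) = 3*0 = 0)
l(K) = -7 (l(K) = 7*(-4 - 1*(-3)) = 7*(-4 + 3) = 7*(-1) = -7)
X(s, I) = 13/3 - s/3 (X(s, I) = 2 - (s - 7)/3 = 2 - (-7 + s)/3 = 2 + (7/3 - s/3) = 13/3 - s/3)
2858348/(-3085155) + (-49*(-1117) + X(-9, -23))/((-4788025/(-4829427))) = 2858348/(-3085155) + (-49*(-1117) + (13/3 - ⅓*(-9)))/((-4788025/(-4829427))) = 2858348*(-1/3085155) + (54733 + (13/3 + 3))/((-4788025*(-1/4829427))) = -2858348/3085155 + (54733 + 22/3)/(4788025/4829427) = -2858348/3085155 + (164221/3)*(4829427/4788025) = -2858348/3085155 + 264364443789/4788025 = 163118319947233919/2954359853775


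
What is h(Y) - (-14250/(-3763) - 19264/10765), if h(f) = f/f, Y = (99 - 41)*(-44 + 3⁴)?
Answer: -40402123/40508695 ≈ -0.99737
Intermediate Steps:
Y = 2146 (Y = 58*(-44 + 81) = 58*37 = 2146)
h(f) = 1
h(Y) - (-14250/(-3763) - 19264/10765) = 1 - (-14250/(-3763) - 19264/10765) = 1 - (-14250*(-1/3763) - 19264*1/10765) = 1 - (14250/3763 - 19264/10765) = 1 - 1*80910818/40508695 = 1 - 80910818/40508695 = -40402123/40508695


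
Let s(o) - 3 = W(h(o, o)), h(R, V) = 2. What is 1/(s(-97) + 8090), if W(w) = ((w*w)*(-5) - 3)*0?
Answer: 1/8093 ≈ 0.00012356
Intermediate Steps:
W(w) = 0 (W(w) = (w²*(-5) - 3)*0 = (-5*w² - 3)*0 = (-3 - 5*w²)*0 = 0)
s(o) = 3 (s(o) = 3 + 0 = 3)
1/(s(-97) + 8090) = 1/(3 + 8090) = 1/8093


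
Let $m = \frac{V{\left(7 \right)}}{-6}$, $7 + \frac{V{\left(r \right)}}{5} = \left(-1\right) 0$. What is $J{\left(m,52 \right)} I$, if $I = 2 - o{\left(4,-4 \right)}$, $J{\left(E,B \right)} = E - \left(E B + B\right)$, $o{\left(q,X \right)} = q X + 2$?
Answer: $-5592$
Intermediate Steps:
$V{\left(r \right)} = -35$ ($V{\left(r \right)} = -35 + 5 \left(\left(-1\right) 0\right) = -35 + 5 \cdot 0 = -35 + 0 = -35$)
$o{\left(q,X \right)} = 2 + X q$ ($o{\left(q,X \right)} = X q + 2 = 2 + X q$)
$m = \frac{35}{6}$ ($m = - \frac{35}{-6} = \left(-35\right) \left(- \frac{1}{6}\right) = \frac{35}{6} \approx 5.8333$)
$J{\left(E,B \right)} = E - B - B E$ ($J{\left(E,B \right)} = E - \left(B E + B\right) = E - \left(B + B E\right) = E - B - B E$)
$I = 16$ ($I = 2 - \left(2 - 16\right) = 2 - -14 = 2 + 14 = 16$)
$J{\left(m,52 \right)} I = \left(\frac{35}{6} - 52 - 52 \cdot \frac{35}{6}\right) 16 = \left(\frac{35}{6} - 52 - \frac{910}{3}\right) 16 = \left(- \frac{699}{2}\right) 16 = -5592$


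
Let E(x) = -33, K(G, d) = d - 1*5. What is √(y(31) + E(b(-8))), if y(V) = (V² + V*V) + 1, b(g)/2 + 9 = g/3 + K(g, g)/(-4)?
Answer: 3*√210 ≈ 43.474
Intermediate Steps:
K(G, d) = -5 + d (K(G, d) = d - 5 = -5 + d)
b(g) = -31/2 + g/6 (b(g) = -18 + 2*(g/3 + (-5 + g)/(-4)) = -18 + 2*(g*(⅓) + (-5 + g)*(-¼)) = -18 + 2*(g/3 + (5/4 - g/4)) = -18 + 2*(5/4 + g/12) = -18 + (5/2 + g/6) = -31/2 + g/6)
y(V) = 1 + 2*V² (y(V) = (V² + V²) + 1 = 2*V² + 1 = 1 + 2*V²)
√(y(31) + E(b(-8))) = √((1 + 2*31²) - 33) = √((1 + 2*961) - 33) = √((1 + 1922) - 33) = √(1923 - 33) = √1890 = 3*√210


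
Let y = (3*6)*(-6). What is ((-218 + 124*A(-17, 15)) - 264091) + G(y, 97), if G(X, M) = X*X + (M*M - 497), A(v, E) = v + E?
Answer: -243981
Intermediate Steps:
A(v, E) = E + v
y = -108 (y = 18*(-6) = -108)
G(X, M) = -497 + M² + X² (G(X, M) = X² + (M² - 497) = X² + (-497 + M²) = -497 + M² + X²)
((-218 + 124*A(-17, 15)) - 264091) + G(y, 97) = ((-218 + 124*(15 - 17)) - 264091) + (-497 + 97² + (-108)²) = ((-218 + 124*(-2)) - 264091) + (-497 + 9409 + 11664) = ((-218 - 248) - 264091) + 20576 = (-466 - 264091) + 20576 = -264557 + 20576 = -243981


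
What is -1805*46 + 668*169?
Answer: 29862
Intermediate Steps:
-1805*46 + 668*169 = -83030 + 112892 = 29862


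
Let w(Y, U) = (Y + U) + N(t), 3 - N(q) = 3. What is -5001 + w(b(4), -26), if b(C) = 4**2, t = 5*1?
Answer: -5011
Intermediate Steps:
t = 5
b(C) = 16
N(q) = 0 (N(q) = 3 - 1*3 = 3 - 3 = 0)
w(Y, U) = U + Y (w(Y, U) = (Y + U) + 0 = (U + Y) + 0 = U + Y)
-5001 + w(b(4), -26) = -5001 + (-26 + 16) = -5001 - 10 = -5011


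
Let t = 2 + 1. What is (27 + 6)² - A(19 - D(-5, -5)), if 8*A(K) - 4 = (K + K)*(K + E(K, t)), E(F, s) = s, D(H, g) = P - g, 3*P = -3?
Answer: 1021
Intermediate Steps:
P = -1 (P = (⅓)*(-3) = -1)
t = 3
D(H, g) = -1 - g
A(K) = ½ + K*(3 + K)/4 (A(K) = ½ + ((K + K)*(K + 3))/8 = ½ + ((2*K)*(3 + K))/8 = ½ + (2*K*(3 + K))/8 = ½ + K*(3 + K)/4)
(27 + 6)² - A(19 - D(-5, -5)) = (27 + 6)² - (½ + (19 - (-1 - 1*(-5)))²/4 + 3*(19 - (-1 - 1*(-5)))/4) = 33² - (½ + (19 - (-1 + 5))²/4 + 3*(19 - (-1 + 5))/4) = 1089 - (½ + (19 - 1*4)²/4 + 3*(19 - 1*4)/4) = 1089 - (½ + (19 - 4)²/4 + 3*(19 - 4)/4) = 1089 - (½ + (¼)*15² + (¾)*15) = 1089 - (½ + (¼)*225 + 45/4) = 1089 - (½ + 225/4 + 45/4) = 1089 - 1*68 = 1089 - 68 = 1021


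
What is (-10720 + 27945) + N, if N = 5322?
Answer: 22547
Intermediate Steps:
(-10720 + 27945) + N = (-10720 + 27945) + 5322 = 17225 + 5322 = 22547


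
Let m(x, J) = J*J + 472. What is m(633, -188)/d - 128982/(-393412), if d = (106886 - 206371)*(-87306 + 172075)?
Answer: 543861291324719/1658869687379290 ≈ 0.32785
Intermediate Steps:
m(x, J) = 472 + J² (m(x, J) = J² + 472 = 472 + J²)
d = -8433243965 (d = -99485*84769 = -8433243965)
m(633, -188)/d - 128982/(-393412) = (472 + (-188)²)/(-8433243965) - 128982/(-393412) = (472 + 35344)*(-1/8433243965) - 128982*(-1/393412) = 35816*(-1/8433243965) + 64491/196706 = -35816/8433243965 + 64491/196706 = 543861291324719/1658869687379290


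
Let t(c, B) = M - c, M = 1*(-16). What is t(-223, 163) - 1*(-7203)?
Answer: 7410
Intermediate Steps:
M = -16
t(c, B) = -16 - c
t(-223, 163) - 1*(-7203) = (-16 - 1*(-223)) - 1*(-7203) = (-16 + 223) + 7203 = 207 + 7203 = 7410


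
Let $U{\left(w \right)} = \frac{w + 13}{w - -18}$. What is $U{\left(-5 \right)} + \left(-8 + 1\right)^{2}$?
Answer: $\frac{645}{13} \approx 49.615$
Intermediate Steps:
$U{\left(w \right)} = \frac{13 + w}{18 + w}$ ($U{\left(w \right)} = \frac{13 + w}{w + 18} = \frac{13 + w}{18 + w}$)
$U{\left(-5 \right)} + \left(-8 + 1\right)^{2} = \frac{13 - 5}{18 - 5} + \left(-8 + 1\right)^{2} = \frac{1}{13} \cdot 8 + \left(-7\right)^{2} = \frac{1}{13} \cdot 8 + 49 = \frac{8}{13} + 49 = \frac{645}{13}$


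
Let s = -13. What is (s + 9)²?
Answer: 16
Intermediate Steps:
(s + 9)² = (-13 + 9)² = (-4)² = 16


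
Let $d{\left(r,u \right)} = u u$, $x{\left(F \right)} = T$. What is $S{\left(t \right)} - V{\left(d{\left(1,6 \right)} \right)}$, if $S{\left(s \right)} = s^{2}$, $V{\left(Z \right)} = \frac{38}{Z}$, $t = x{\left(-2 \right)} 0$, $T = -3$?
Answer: $- \frac{19}{18} \approx -1.0556$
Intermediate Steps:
$x{\left(F \right)} = -3$
$d{\left(r,u \right)} = u^{2}$
$t = 0$ ($t = \left(-3\right) 0 = 0$)
$S{\left(t \right)} - V{\left(d{\left(1,6 \right)} \right)} = 0^{2} - \frac{38}{6^{2}} = 0 - \frac{38}{36} = 0 - 38 \cdot \frac{1}{36} = 0 - \frac{19}{18} = - \frac{19}{18}$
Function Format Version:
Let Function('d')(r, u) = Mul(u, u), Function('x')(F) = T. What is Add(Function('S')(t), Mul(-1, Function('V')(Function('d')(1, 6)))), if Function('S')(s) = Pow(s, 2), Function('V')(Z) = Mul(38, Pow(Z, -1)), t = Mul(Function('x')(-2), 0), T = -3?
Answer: Rational(-19, 18) ≈ -1.0556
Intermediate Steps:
Function('x')(F) = -3
Function('d')(r, u) = Pow(u, 2)
t = 0 (t = Mul(-3, 0) = 0)
Add(Function('S')(t), Mul(-1, Function('V')(Function('d')(1, 6)))) = Add(Pow(0, 2), Mul(-1, Mul(38, Pow(Pow(6, 2), -1)))) = Add(0, Mul(-1, Mul(38, Pow(36, -1)))) = Add(0, Mul(-1, Mul(38, Rational(1, 36)))) = Add(0, Mul(-1, Rational(19, 18))) = Add(0, Rational(-19, 18)) = Rational(-19, 18)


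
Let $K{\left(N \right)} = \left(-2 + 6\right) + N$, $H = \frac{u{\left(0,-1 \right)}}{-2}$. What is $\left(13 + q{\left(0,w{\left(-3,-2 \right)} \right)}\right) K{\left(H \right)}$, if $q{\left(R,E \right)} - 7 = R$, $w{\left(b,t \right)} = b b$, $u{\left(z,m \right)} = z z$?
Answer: $80$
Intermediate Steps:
$u{\left(z,m \right)} = z^{2}$
$w{\left(b,t \right)} = b^{2}$
$q{\left(R,E \right)} = 7 + R$
$H = 0$ ($H = \frac{0^{2}}{-2} = 0 \left(- \frac{1}{2}\right) = 0$)
$K{\left(N \right)} = 4 + N$
$\left(13 + q{\left(0,w{\left(-3,-2 \right)} \right)}\right) K{\left(H \right)} = \left(13 + \left(7 + 0\right)\right) \left(4 + 0\right) = \left(13 + 7\right) 4 = 20 \cdot 4 = 80$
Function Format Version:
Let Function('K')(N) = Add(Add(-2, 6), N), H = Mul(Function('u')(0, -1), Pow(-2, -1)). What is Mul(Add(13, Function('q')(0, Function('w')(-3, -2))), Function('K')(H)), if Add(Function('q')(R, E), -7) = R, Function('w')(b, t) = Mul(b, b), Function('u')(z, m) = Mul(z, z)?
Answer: 80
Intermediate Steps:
Function('u')(z, m) = Pow(z, 2)
Function('w')(b, t) = Pow(b, 2)
Function('q')(R, E) = Add(7, R)
H = 0 (H = Mul(Pow(0, 2), Pow(-2, -1)) = Mul(0, Rational(-1, 2)) = 0)
Function('K')(N) = Add(4, N)
Mul(Add(13, Function('q')(0, Function('w')(-3, -2))), Function('K')(H)) = Mul(Add(13, Add(7, 0)), Add(4, 0)) = Mul(Add(13, 7), 4) = Mul(20, 4) = 80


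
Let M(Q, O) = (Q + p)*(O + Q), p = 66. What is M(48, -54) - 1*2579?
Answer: -3263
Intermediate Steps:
M(Q, O) = (66 + Q)*(O + Q) (M(Q, O) = (Q + 66)*(O + Q) = (66 + Q)*(O + Q))
M(48, -54) - 1*2579 = (48**2 + 66*(-54) + 66*48 - 54*48) - 1*2579 = (2304 - 3564 + 3168 - 2592) - 2579 = -684 - 2579 = -3263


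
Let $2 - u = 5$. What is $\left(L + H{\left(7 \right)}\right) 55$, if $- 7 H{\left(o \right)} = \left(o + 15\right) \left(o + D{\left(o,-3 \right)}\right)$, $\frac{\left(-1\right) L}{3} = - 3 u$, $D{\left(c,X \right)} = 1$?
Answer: $- \frac{20075}{7} \approx -2867.9$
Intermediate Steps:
$u = -3$ ($u = 2 - 5 = -3$)
$L = -27$ ($L = - 3 \left(\left(-3\right) \left(-3\right)\right) = \left(-3\right) 9 = -27$)
$H{\left(o \right)} = - \frac{\left(1 + o\right) \left(15 + o\right)}{7}$ ($H{\left(o \right)} = - \frac{\left(o + 15\right) \left(o + 1\right)}{7} = - \frac{\left(15 + o\right) \left(1 + o\right)}{7} = - \frac{\left(1 + o\right) \left(15 + o\right)}{7}$)
$\left(L + H{\left(7 \right)}\right) 55 = \left(-27 - \left(\frac{127}{7} + 7\right)\right) 55 = \left(-27 - \frac{176}{7}\right) 55 = \left(- \frac{365}{7}\right) 55 = - \frac{20075}{7}$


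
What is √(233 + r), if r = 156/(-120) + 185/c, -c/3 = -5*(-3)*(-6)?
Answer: 2*√117645/45 ≈ 15.244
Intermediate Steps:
c = 270 (c = -(-3)*(5*(-3))*(-6) = -(-3)*(-15*(-6)) = -(-3)*90 = -3*(-90) = 270)
r = -83/135 (r = 156/(-120) + 185/270 = 156*(-1/120) + 185*(1/270) = -13/10 + 37/54 = -83/135 ≈ -0.61481)
√(233 + r) = √(233 - 83/135) = √(31372/135) = 2*√117645/45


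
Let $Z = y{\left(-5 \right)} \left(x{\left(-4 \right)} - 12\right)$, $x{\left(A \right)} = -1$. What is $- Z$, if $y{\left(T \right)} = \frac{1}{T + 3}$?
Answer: $- \frac{13}{2} \approx -6.5$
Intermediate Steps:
$y{\left(T \right)} = \frac{1}{3 + T}$
$Z = \frac{13}{2}$ ($Z = \frac{-1 - 12}{3 - 5} = \frac{1}{-2} \left(-13\right) = \left(- \frac{1}{2}\right) \left(-13\right) = \frac{13}{2} \approx 6.5$)
$- Z = \left(-1\right) \frac{13}{2} = - \frac{13}{2}$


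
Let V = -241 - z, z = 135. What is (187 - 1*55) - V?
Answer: 508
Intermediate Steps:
V = -376 (V = -241 - 1*135 = -241 - 135 = -376)
(187 - 1*55) - V = (187 - 1*55) - 1*(-376) = (187 - 55) + 376 = 132 + 376 = 508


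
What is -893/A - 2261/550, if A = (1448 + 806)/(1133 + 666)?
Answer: -31738398/44275 ≈ -716.85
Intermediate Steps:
A = 322/257 (A = 2254/1799 = 2254*(1/1799) = 322/257 ≈ 1.2529)
-893/A - 2261/550 = -893/322/257 - 2261/550 = -893*257/322 - 2261*1/550 = -229501/322 - 2261/550 = -31738398/44275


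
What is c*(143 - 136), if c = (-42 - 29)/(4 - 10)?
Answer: 497/6 ≈ 82.833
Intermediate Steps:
c = 71/6 (c = -71/(-6) = -71*(-1/6) = 71/6 ≈ 11.833)
c*(143 - 136) = 71*(143 - 136)/6 = (71/6)*7 = 497/6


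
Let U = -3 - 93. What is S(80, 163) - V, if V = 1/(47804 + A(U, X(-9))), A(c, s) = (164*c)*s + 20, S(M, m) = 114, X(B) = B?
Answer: 21605279/189520 ≈ 114.00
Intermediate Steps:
U = -96
A(c, s) = 20 + 164*c*s (A(c, s) = 164*c*s + 20 = 20 + 164*c*s)
V = 1/189520 (V = 1/(47804 + (20 + 164*(-96)*(-9))) = 1/(47804 + (20 + 141696)) = 1/(47804 + 141716) = 1/189520 ≈ 5.2765e-6)
S(80, 163) - V = 114 - 1*1/189520 = 114 - 1/189520 = 21605279/189520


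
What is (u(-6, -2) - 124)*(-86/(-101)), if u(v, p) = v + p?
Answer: -11352/101 ≈ -112.40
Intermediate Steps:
u(v, p) = p + v
(u(-6, -2) - 124)*(-86/(-101)) = ((-2 - 6) - 124)*(-86/(-101)) = (-8 - 124)*(-86*(-1/101)) = -132*86/101 = -11352/101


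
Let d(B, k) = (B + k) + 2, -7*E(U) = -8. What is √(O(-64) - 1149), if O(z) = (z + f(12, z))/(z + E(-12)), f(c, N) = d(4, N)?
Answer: I*√13879415/110 ≈ 33.868*I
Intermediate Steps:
E(U) = 8/7 (E(U) = -⅐*(-8) = 8/7)
d(B, k) = 2 + B + k
f(c, N) = 6 + N (f(c, N) = 2 + 4 + N = 6 + N)
O(z) = (6 + 2*z)/(8/7 + z) (O(z) = (z + (6 + z))/(z + 8/7) = (6 + 2*z)/(8/7 + z))
√(O(-64) - 1149) = √(14*(3 - 64)/(8 + 7*(-64)) - 1149) = √(14*(-61)/(8 - 448) - 1149) = √(14*(-61)/(-440) - 1149) = √(14*(-1/440)*(-61) - 1149) = √(427/220 - 1149) = √(-252353/220) = I*√13879415/110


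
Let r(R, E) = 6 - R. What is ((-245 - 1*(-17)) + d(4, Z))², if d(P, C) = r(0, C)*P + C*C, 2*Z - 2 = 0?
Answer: 41209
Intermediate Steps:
Z = 1 (Z = 1 + (½)*0 = 1 + 0 = 1)
d(P, C) = C² + 6*P (d(P, C) = (6 - 1*0)*P + C*C = (6 + 0)*P + C² = 6*P + C² = C² + 6*P)
((-245 - 1*(-17)) + d(4, Z))² = ((-245 - 1*(-17)) + (1² + 6*4))² = ((-245 + 17) + (1 + 24))² = (-228 + 25)² = (-203)² = 41209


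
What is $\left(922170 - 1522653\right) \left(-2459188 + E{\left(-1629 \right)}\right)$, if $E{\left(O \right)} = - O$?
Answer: $1475722400997$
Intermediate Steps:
$\left(922170 - 1522653\right) \left(-2459188 + E{\left(-1629 \right)}\right) = \left(922170 - 1522653\right) \left(-2459188 - -1629\right) = - 600483 \left(-2459188 + 1629\right) = \left(-600483\right) \left(-2457559\right) = 1475722400997$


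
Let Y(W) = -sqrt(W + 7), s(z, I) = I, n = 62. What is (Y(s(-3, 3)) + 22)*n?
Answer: 1364 - 62*sqrt(10) ≈ 1167.9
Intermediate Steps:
Y(W) = -sqrt(7 + W)
(Y(s(-3, 3)) + 22)*n = (-sqrt(7 + 3) + 22)*62 = (-sqrt(10) + 22)*62 = (22 - sqrt(10))*62 = 1364 - 62*sqrt(10)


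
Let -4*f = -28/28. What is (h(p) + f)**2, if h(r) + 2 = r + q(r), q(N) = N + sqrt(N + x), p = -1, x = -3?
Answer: 161/16 - 15*I ≈ 10.063 - 15.0*I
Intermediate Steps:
q(N) = N + sqrt(-3 + N) (q(N) = N + sqrt(N - 3) = N + sqrt(-3 + N))
f = 1/4 (f = -(-7)/28 = -1/4*(-1) = 1/4 ≈ 0.25000)
h(r) = -2 + sqrt(-3 + r) + 2*r (h(r) = -2 + (r + (r + sqrt(-3 + r))) = -2 + (sqrt(-3 + r) + 2*r) = -2 + sqrt(-3 + r) + 2*r)
(h(p) + f)**2 = ((-2 + sqrt(-3 - 1) + 2*(-1)) + 1/4)**2 = ((-2 + sqrt(-4) - 2) + 1/4)**2 = ((-2 + 2*I - 2) + 1/4)**2 = ((-4 + 2*I) + 1/4)**2 = (-15/4 + 2*I)**2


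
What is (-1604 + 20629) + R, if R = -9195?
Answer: 9830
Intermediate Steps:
(-1604 + 20629) + R = (-1604 + 20629) - 9195 = 19025 - 9195 = 9830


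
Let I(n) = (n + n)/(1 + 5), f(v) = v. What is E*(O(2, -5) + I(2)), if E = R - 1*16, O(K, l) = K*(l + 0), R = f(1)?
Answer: 140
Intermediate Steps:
R = 1
O(K, l) = K*l
I(n) = n/3 (I(n) = (2*n)/6 = (2*n)*(⅙) = n/3)
E = -15 (E = 1 - 1*16 = 1 - 16 = -15)
E*(O(2, -5) + I(2)) = -15*(2*(-5) + (⅓)*2) = -15*(-10 + ⅔) = -15*(-28/3) = 140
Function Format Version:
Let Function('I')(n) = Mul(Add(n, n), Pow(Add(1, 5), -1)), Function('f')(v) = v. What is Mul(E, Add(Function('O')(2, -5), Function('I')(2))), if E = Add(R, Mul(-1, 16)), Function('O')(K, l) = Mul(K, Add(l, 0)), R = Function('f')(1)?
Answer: 140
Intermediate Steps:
R = 1
Function('O')(K, l) = Mul(K, l)
Function('I')(n) = Mul(Rational(1, 3), n) (Function('I')(n) = Mul(Mul(2, n), Pow(6, -1)) = Mul(Mul(2, n), Rational(1, 6)) = Mul(Rational(1, 3), n))
E = -15 (E = Add(1, Mul(-1, 16)) = Add(1, -16) = -15)
Mul(E, Add(Function('O')(2, -5), Function('I')(2))) = Mul(-15, Add(Mul(2, -5), Mul(Rational(1, 3), 2))) = Mul(-15, Add(-10, Rational(2, 3))) = Mul(-15, Rational(-28, 3)) = 140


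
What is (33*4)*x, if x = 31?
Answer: 4092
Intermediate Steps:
(33*4)*x = (33*4)*31 = 132*31 = 4092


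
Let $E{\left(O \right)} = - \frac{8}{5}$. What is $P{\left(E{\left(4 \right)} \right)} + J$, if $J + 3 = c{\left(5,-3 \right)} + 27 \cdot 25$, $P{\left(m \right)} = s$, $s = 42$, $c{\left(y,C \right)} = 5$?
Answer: $719$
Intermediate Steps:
$E{\left(O \right)} = - \frac{8}{5}$ ($E{\left(O \right)} = \left(-8\right) \frac{1}{5} = - \frac{8}{5}$)
$P{\left(m \right)} = 42$
$J = 677$ ($J = -3 + \left(5 + 27 \cdot 25\right) = -3 + \left(5 + 675\right) = -3 + 680 = 677$)
$P{\left(E{\left(4 \right)} \right)} + J = 42 + 677 = 719$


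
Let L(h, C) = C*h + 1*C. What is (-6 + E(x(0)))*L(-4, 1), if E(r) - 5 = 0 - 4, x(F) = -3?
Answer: 15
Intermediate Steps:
E(r) = 1 (E(r) = 5 + (0 - 4) = 5 - 4 = 1)
L(h, C) = C + C*h (L(h, C) = C*h + C = C + C*h)
(-6 + E(x(0)))*L(-4, 1) = (-6 + 1)*(1*(1 - 4)) = -5*(-3) = 15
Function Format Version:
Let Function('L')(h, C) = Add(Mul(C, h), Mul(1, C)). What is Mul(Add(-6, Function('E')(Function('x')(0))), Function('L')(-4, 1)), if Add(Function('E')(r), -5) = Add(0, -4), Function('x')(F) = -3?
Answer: 15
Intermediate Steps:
Function('E')(r) = 1 (Function('E')(r) = Add(5, Add(0, -4)) = Add(5, -4) = 1)
Function('L')(h, C) = Add(C, Mul(C, h)) (Function('L')(h, C) = Add(Mul(C, h), C) = Add(C, Mul(C, h)))
Mul(Add(-6, Function('E')(Function('x')(0))), Function('L')(-4, 1)) = Mul(Add(-6, 1), Mul(1, Add(1, -4))) = Mul(-5, Mul(1, -3)) = Mul(-5, -3) = 15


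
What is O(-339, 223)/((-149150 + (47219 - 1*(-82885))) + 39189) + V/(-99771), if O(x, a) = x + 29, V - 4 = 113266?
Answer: -2312526620/2009687253 ≈ -1.1507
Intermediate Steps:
V = 113270 (V = 4 + 113266 = 113270)
O(x, a) = 29 + x
O(-339, 223)/((-149150 + (47219 - 1*(-82885))) + 39189) + V/(-99771) = (29 - 339)/((-149150 + (47219 - 1*(-82885))) + 39189) + 113270/(-99771) = -310/((-149150 + (47219 + 82885)) + 39189) + 113270*(-1/99771) = -310/((-149150 + 130104) + 39189) - 113270/99771 = -310/(-19046 + 39189) - 113270/99771 = -310/20143 - 113270/99771 = -2312526620/2009687253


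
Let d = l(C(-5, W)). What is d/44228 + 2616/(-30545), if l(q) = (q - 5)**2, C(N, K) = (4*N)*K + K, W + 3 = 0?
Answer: -8276692/337736065 ≈ -0.024506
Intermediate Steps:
W = -3 (W = -3 + 0 = -3)
C(N, K) = K + 4*K*N (C(N, K) = 4*K*N + K = K + 4*K*N)
l(q) = (-5 + q)**2
d = 2704 (d = (-5 - 3*(1 + 4*(-5)))**2 = (-5 - 3*(1 - 20))**2 = (-5 - 3*(-19))**2 = (-5 + 57)**2 = 52**2 = 2704)
d/44228 + 2616/(-30545) = 2704/44228 + 2616/(-30545) = 2704*(1/44228) + 2616*(-1/30545) = 676/11057 - 2616/30545 = -8276692/337736065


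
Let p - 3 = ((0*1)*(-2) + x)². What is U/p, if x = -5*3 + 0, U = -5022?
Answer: -837/38 ≈ -22.026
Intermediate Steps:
x = -15 (x = -15 + 0 = -15)
p = 228 (p = 3 + ((0*1)*(-2) - 15)² = 3 + (0*(-2) - 15)² = 3 + (0 - 15)² = 3 + (-15)² = 3 + 225 = 228)
U/p = -5022/228 = -5022*1/228 = -837/38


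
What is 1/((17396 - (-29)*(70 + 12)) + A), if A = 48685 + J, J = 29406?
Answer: 1/97865 ≈ 1.0218e-5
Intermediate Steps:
A = 78091 (A = 48685 + 29406 = 78091)
1/((17396 - (-29)*(70 + 12)) + A) = 1/((17396 - (-29)*(70 + 12)) + 78091) = 1/((17396 - (-29)*82) + 78091) = 1/((17396 - 1*(-2378)) + 78091) = 1/((17396 + 2378) + 78091) = 1/(19774 + 78091) = 1/97865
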